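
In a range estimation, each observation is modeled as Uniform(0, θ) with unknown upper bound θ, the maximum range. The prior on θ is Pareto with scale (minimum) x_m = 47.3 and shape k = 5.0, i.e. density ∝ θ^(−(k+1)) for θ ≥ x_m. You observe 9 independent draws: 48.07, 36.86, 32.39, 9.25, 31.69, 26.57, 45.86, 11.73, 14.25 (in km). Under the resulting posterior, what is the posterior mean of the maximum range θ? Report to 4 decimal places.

51.7677

A Pareto(scale x_m, shape k) prior on the upper bound θ of Uniform(0, θ) is conjugate: posterior is Pareto(max(x_m, max xᵢ), k + n).
Sample maximum = 48.07; prior scale x_m = 47.3 → posterior scale = max = 48.07.
Posterior shape = 5.0 + 9 = 14.0.
E[θ|data] = k·x_m/(k−1) = 14.0·48.07/13.0 = 51.7677.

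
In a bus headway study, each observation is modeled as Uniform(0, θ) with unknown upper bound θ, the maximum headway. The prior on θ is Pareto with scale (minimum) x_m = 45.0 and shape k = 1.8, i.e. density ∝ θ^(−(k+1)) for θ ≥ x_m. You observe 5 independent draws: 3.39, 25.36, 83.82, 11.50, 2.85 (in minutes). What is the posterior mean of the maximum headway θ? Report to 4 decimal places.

A Pareto(scale x_m, shape k) prior on the upper bound θ of Uniform(0, θ) is conjugate: posterior is Pareto(max(x_m, max xᵢ), k + n).
Sample maximum = 83.82; prior scale x_m = 45.0 → posterior scale = max = 83.82.
Posterior shape = 1.8 + 5 = 6.8.
E[θ|data] = k·x_m/(k−1) = 6.8·83.82/5.8 = 98.2717.

98.2717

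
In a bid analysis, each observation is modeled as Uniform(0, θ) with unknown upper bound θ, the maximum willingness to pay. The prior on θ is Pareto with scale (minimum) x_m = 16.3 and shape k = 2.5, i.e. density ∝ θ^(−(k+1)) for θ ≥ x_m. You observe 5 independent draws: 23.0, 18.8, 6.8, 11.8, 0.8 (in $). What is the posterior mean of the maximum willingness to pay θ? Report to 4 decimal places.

A Pareto(scale x_m, shape k) prior on the upper bound θ of Uniform(0, θ) is conjugate: posterior is Pareto(max(x_m, max xᵢ), k + n).
Sample maximum = 23.0; prior scale x_m = 16.3 → posterior scale = max = 23.0.
Posterior shape = 2.5 + 5 = 7.5.
E[θ|data] = k·x_m/(k−1) = 7.5·23.0/6.5 = 26.5385.

26.5385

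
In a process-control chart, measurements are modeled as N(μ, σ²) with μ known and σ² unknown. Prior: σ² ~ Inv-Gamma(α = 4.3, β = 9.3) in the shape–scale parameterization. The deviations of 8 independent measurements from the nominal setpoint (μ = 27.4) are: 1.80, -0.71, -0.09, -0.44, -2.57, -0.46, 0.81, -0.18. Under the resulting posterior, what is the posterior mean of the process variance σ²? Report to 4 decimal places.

2.0583

With known mean μ and an Inverse-Gamma(α, β) prior on σ², the Normal likelihood is conjugate: posterior is Inv-Gamma(α + n/2, β + Σ(xᵢ−μ)²/2).
Σ(xᵢ−μ)² = (1.80)² + (-0.71)² + (-0.09)² + (-0.44)² + (-2.57)² + (-0.46)² + (0.81)² + (-0.18)² = 11.4508.
Posterior: Inv-Gamma(4.3 + 8/2, 9.3 + 11.4508/2) = Inv-Gamma(8.30, 15.02540).
E[σ²|data] = β/(α−1) = 15.02540/7.30 = 2.0583.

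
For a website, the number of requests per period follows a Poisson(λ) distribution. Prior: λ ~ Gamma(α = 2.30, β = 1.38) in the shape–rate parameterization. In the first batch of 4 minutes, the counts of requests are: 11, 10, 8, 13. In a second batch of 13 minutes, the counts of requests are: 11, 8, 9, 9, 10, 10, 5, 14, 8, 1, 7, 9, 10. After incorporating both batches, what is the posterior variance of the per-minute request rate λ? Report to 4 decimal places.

With a Gamma(shape α, rate β) prior, the Poisson likelihood is conjugate: the posterior is Gamma(α + ΣXᵢ, β + n).
Batch 1: sum of counts S = 42 over n = 4 minutes.
After batch 1: Gamma(α+S, β+n) = Gamma(2.30+42, 1.38+4) = Gamma(44.30, 5.38).
Batch 2: sum of counts S = 111 over n = 13 minutes.
After batch 2: Gamma(α+S, β+n) = Gamma(44.30+111, 5.38+13) = Gamma(155.30, 18.38).
Var = α/β² = 155.30/18.38² = 0.4597.

0.4597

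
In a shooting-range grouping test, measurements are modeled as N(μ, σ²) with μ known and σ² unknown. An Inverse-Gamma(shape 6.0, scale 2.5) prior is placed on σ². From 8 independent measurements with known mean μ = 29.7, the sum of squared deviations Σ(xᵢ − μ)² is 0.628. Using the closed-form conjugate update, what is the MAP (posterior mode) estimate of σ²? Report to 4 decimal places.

With known mean μ and an Inverse-Gamma(α, β) prior on σ², the Normal likelihood is conjugate: posterior is Inv-Gamma(α + n/2, β + Σ(xᵢ−μ)²/2).
Posterior: Inv-Gamma(6.0 + 8/2, 2.5 + 0.628/2) = Inv-Gamma(10.00, 2.8140).
Mode = β/(α+1) = 2.8140/11.00 = 0.2558.

0.2558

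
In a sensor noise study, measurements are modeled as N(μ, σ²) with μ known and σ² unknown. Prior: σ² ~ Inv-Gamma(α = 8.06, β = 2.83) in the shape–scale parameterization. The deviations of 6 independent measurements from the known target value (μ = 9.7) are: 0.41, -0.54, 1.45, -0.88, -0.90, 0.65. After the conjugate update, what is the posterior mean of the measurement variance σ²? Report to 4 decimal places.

With known mean μ and an Inverse-Gamma(α, β) prior on σ², the Normal likelihood is conjugate: posterior is Inv-Gamma(α + n/2, β + Σ(xᵢ−μ)²/2).
Σ(xᵢ−μ)² = (0.41)² + (-0.54)² + (1.45)² + (-0.88)² + (-0.90)² + (0.65)² = 4.5691.
Posterior: Inv-Gamma(8.06 + 6/2, 2.83 + 4.5691/2) = Inv-Gamma(11.06, 5.11455).
E[σ²|data] = β/(α−1) = 5.11455/10.06 = 0.5084.

0.5084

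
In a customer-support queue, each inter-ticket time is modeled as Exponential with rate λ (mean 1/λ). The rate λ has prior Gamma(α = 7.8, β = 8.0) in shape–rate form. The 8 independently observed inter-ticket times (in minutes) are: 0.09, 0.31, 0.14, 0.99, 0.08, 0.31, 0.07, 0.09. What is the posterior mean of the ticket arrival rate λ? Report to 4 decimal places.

1.5675

With a Gamma(shape α, rate β) prior on the exponential rate λ, the posterior after n observations with total T = Σxᵢ is Gamma(α+n, β+T).
Sum of observations T = 2.08 minutes; n = 8.
Posterior: Gamma(7.8+8, 8.0+2.08) = Gamma(15.8, 10.08).
Posterior mean of λ = α/β = 15.8/10.08 = 1.5675.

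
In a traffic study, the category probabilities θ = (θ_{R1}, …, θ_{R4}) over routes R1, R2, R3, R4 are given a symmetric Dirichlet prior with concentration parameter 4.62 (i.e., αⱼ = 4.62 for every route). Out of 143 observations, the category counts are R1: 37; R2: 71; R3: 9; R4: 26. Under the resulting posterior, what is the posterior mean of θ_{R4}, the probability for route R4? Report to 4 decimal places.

0.1896

The Dirichlet prior is conjugate to the Multinomial likelihood: each posterior αⱼ = prior αⱼ + observed count nⱼ.
Posterior concentration: (41.62, 75.62, 13.62, 30.62), total = 161.48.
E[θ_{R4}|data] = α_{R4}/Σα = 30.62/161.48 = 0.1896.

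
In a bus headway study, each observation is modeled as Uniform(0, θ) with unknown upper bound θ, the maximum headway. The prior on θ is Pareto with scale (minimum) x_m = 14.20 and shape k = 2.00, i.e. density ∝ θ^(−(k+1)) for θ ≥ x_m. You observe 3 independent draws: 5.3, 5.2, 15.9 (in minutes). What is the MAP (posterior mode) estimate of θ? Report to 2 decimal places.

15.90

A Pareto(scale x_m, shape k) prior on the upper bound θ of Uniform(0, θ) is conjugate: posterior is Pareto(max(x_m, max xᵢ), k + n).
Sample maximum = 15.9; prior scale x_m = 14.20 → posterior scale = max = 15.90.
Posterior shape = 2.00 + 3 = 5.00.
The Pareto density is decreasing on [x_m, ∞), so the mode is x_m = 15.90.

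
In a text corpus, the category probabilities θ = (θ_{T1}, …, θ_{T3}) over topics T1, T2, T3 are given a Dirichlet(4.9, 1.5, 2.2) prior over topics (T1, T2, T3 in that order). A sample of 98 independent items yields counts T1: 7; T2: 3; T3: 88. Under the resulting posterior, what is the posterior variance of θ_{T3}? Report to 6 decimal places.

The Dirichlet prior is conjugate to the Multinomial likelihood: each posterior αⱼ = prior αⱼ + observed count nⱼ.
Posterior concentration: (11.9, 4.5, 90.2), total = 106.6.
Var[θ_j] = α_j(Σα−α_j)/((Σα)²(Σα+1)) = 90.2·16.4/(106.6²·107.6) = 0.001210.

0.001210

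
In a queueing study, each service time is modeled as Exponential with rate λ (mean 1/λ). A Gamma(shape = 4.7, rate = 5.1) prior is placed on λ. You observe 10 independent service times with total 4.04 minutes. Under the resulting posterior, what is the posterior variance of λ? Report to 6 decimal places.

With a Gamma(shape α, rate β) prior on the exponential rate λ, the posterior after n observations with total T = Σxᵢ is Gamma(α+n, β+T).
Posterior: Gamma(4.7+10, 5.1+4.04) = Gamma(14.7, 9.14).
Var = α/β² = 0.175964.

0.175964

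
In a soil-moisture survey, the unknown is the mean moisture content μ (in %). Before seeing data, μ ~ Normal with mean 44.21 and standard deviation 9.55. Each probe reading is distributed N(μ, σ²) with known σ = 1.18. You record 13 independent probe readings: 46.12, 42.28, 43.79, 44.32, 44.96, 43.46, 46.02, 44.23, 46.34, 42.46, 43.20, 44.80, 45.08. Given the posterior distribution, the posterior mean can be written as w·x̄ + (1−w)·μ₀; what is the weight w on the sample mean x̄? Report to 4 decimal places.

0.9988

For Normal data with known variance σ², a Normal(μ₀, σ₀²) prior on μ is conjugate. Posterior precision = 1/σ₀² + n/σ²; posterior mean is the precision-weighted average of μ₀ and x̄.
σ₀² = 9.55² = 91.2025, σ² = 1.18² = 1.3924. Prior precision 1/σ₀² = 1/91.2025; data precision n/σ² = 13/1.3924.
w = (n/σ²)/(1/σ₀² + n/σ²) = n·σ₀²/(σ² + n·σ₀²) = 13·91.2025/(1.3924 + 13·91.2025) = 1185.6325/1187.0249 = 0.9988.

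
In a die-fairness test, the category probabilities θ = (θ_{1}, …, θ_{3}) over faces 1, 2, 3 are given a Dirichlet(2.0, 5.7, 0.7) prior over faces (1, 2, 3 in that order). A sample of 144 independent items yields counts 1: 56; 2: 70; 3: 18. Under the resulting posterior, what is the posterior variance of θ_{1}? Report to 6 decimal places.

0.001537

The Dirichlet prior is conjugate to the Multinomial likelihood: each posterior αⱼ = prior αⱼ + observed count nⱼ.
Posterior concentration: (58.0, 75.7, 18.7), total = 152.4.
Var[θ_j] = α_j(Σα−α_j)/((Σα)²(Σα+1)) = 58.0·94.4/(152.4²·153.4) = 0.001537.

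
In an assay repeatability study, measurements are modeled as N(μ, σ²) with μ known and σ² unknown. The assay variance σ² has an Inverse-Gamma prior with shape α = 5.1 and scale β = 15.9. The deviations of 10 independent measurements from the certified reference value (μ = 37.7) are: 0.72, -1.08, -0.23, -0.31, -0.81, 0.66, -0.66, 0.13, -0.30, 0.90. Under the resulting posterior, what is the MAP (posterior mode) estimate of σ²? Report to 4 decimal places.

1.6251

With known mean μ and an Inverse-Gamma(α, β) prior on σ², the Normal likelihood is conjugate: posterior is Inv-Gamma(α + n/2, β + Σ(xᵢ−μ)²/2).
Σ(xᵢ−μ)² = (0.72)² + (-1.08)² + (-0.23)² + (-0.31)² + (-0.81)² + (0.66)² + (-0.66)² + (0.13)² + (-0.30)² + (0.90)² = 4.2780.
Posterior: Inv-Gamma(5.1 + 10/2, 15.9 + 4.2780/2) = Inv-Gamma(10.10, 18.03900).
Mode = β/(α+1) = 18.03900/11.10 = 1.6251.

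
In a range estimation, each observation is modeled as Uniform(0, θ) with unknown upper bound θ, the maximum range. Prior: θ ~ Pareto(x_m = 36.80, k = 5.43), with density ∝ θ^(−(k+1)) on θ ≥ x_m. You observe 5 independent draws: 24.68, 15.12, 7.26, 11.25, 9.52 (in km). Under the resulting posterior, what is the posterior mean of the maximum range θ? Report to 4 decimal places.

A Pareto(scale x_m, shape k) prior on the upper bound θ of Uniform(0, θ) is conjugate: posterior is Pareto(max(x_m, max xᵢ), k + n).
Sample maximum = 24.68; prior scale x_m = 36.80 → posterior scale = max = 36.80.
Posterior shape = 5.43 + 5 = 10.43.
E[θ|data] = k·x_m/(k−1) = 10.43·36.80/9.43 = 40.7024.

40.7024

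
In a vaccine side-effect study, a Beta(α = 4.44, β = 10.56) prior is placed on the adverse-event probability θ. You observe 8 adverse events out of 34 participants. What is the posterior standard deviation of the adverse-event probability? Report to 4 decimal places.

The Beta prior is conjugate to a Binomial/Bernoulli likelihood; the update adds successes to α and failures to β.
Posterior: Beta(α+k, β+n−k) = Beta(4.44+8, 10.56+26) = Beta(12.44, 36.56).
Var = αβ/((α+β)²(α+β+1)) = 12.44·36.56/(49.00²·50.00) = 0.00378847; SD = √0.00378847 = 0.0616.

0.0616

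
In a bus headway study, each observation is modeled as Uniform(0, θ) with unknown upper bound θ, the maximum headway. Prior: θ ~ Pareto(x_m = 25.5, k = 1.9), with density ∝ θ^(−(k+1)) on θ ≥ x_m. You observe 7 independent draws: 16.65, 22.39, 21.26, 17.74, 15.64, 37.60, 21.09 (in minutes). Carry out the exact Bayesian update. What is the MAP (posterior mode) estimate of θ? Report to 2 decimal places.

37.60

A Pareto(scale x_m, shape k) prior on the upper bound θ of Uniform(0, θ) is conjugate: posterior is Pareto(max(x_m, max xᵢ), k + n).
Sample maximum = 37.60; prior scale x_m = 25.5 → posterior scale = max = 37.60.
Posterior shape = 1.9 + 7 = 8.9.
The Pareto density is decreasing on [x_m, ∞), so the mode is x_m = 37.60.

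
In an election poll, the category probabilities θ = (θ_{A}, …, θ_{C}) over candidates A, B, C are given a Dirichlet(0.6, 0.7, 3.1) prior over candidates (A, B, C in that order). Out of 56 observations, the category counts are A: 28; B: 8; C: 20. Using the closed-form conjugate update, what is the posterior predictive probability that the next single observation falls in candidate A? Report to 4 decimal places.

0.4735

The Dirichlet prior is conjugate to the Multinomial likelihood: each posterior αⱼ = prior αⱼ + observed count nⱼ.
Posterior concentration: (28.6, 8.7, 23.1), total = 60.4.
P(next = A | data) = α_{A}/Σα = 0.4735.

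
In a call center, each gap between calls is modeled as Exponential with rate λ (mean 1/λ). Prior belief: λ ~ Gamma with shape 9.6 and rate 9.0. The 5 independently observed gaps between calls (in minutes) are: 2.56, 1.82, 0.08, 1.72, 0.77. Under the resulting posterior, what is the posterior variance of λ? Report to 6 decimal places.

0.057389

With a Gamma(shape α, rate β) prior on the exponential rate λ, the posterior after n observations with total T = Σxᵢ is Gamma(α+n, β+T).
Sum of observations T = 6.95 minutes; n = 5.
Posterior: Gamma(9.6+5, 9.0+6.95) = Gamma(14.6, 15.95).
Var = α/β² = 0.057389.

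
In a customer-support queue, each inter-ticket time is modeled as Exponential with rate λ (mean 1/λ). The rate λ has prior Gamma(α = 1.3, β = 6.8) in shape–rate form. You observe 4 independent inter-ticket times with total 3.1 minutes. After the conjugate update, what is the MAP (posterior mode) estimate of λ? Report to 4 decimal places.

0.4343

With a Gamma(shape α, rate β) prior on the exponential rate λ, the posterior after n observations with total T = Σxᵢ is Gamma(α+n, β+T).
Posterior: Gamma(1.3+4, 6.8+3.1) = Gamma(5.3, 9.9).
Mode = (α−1)/β = 0.4343.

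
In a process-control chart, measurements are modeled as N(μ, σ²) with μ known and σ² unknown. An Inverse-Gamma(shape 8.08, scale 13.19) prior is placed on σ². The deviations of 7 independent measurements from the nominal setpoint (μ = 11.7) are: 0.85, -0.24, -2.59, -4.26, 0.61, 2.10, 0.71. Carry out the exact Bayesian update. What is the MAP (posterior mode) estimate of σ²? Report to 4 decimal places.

2.2775

With known mean μ and an Inverse-Gamma(α, β) prior on σ², the Normal likelihood is conjugate: posterior is Inv-Gamma(α + n/2, β + Σ(xᵢ−μ)²/2).
Σ(xᵢ−μ)² = (0.85)² + (-0.24)² + (-2.59)² + (-4.26)² + (0.61)² + (2.10)² + (0.71)² = 30.9220.
Posterior: Inv-Gamma(8.08 + 7/2, 13.19 + 30.9220/2) = Inv-Gamma(11.58, 28.65100).
Mode = β/(α+1) = 28.65100/12.58 = 2.2775.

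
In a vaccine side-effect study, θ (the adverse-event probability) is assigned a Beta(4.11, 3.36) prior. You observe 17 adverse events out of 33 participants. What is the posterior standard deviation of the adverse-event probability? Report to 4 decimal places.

0.0776

The Beta prior is conjugate to a Binomial/Bernoulli likelihood; the update adds successes to α and failures to β.
Posterior: Beta(α+k, β+n−k) = Beta(4.11+17, 3.36+16) = Beta(21.11, 19.36).
Var = αβ/((α+β)²(α+β+1)) = 21.11·19.36/(40.47²·41.47) = 0.00601718; SD = √0.00601718 = 0.0776.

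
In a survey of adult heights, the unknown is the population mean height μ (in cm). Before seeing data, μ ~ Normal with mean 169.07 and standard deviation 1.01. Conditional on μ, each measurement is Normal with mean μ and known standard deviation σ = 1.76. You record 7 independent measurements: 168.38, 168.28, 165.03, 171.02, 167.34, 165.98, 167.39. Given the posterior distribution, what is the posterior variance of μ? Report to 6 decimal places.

For Normal data with known variance σ², a Normal(μ₀, σ₀²) prior on μ is conjugate. Posterior precision = 1/σ₀² + n/σ²; posterior mean is the precision-weighted average of μ₀ and x̄.
σ₀² = 1.01² = 1.0201, σ² = 1.76² = 3.0976; σ² + n·σ₀² = 3.0976 + 7·1.0201 = 10.2383.
Posterior precision = 1/σ₀² + n/σ² = 1/1.0201 + 7/3.0976 = (σ² + n·σ₀²)/(σ₀²σ²) = 10.2383/(1.0201·3.0976); posterior variance σₙ² = σ₀²σ²/(σ² + n·σ₀²) = 1.0201·3.0976/10.2383 = 0.308631.

0.308631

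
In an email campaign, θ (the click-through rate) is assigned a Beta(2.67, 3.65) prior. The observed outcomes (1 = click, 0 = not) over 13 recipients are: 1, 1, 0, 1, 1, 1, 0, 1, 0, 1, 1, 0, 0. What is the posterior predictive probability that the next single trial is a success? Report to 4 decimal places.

The Beta prior is conjugate to a Binomial/Bernoulli likelihood; the update adds successes to α and failures to β.
Posterior: Beta(α+k, β+n−k) = Beta(2.67+8, 3.65+5) = Beta(10.67, 8.65).
For a single future Bernoulli trial, P(success | data) = α/(α+β) = 0.5523.

0.5523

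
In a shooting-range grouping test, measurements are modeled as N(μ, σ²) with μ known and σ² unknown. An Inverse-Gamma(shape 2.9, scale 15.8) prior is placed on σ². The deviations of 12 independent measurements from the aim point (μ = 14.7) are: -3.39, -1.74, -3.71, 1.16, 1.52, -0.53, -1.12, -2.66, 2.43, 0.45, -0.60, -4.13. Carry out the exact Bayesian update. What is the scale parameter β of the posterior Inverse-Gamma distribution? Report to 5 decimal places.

47.83750

With known mean μ and an Inverse-Gamma(α, β) prior on σ², the Normal likelihood is conjugate: posterior is Inv-Gamma(α + n/2, β + Σ(xᵢ−μ)²/2).
Σ(xᵢ−μ)² = (-3.39)² + (-1.74)² + (-3.71)² + (1.16)² + (1.52)² + (-0.53)² + (-1.12)² + (-2.66)² + (2.43)² + (0.45)² + (-0.60)² + (-4.13)² = 64.0750.
Posterior: Inv-Gamma(2.9 + 12/2, 15.8 + 64.0750/2) = Inv-Gamma(8.90, 47.83750).
Posterior β = 47.83750.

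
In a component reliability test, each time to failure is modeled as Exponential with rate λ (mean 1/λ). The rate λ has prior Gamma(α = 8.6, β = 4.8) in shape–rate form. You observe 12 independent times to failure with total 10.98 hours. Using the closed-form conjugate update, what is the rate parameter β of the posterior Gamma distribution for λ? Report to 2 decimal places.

15.78

With a Gamma(shape α, rate β) prior on the exponential rate λ, the posterior after n observations with total T = Σxᵢ is Gamma(α+n, β+T).
Posterior: Gamma(8.6+12, 4.8+10.98) = Gamma(20.6, 15.78).
Posterior β = 15.78.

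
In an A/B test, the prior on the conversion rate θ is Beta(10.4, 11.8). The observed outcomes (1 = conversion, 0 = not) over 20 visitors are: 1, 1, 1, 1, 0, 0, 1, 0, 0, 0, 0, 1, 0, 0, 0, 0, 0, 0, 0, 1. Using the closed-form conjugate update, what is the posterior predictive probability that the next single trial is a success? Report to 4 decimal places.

The Beta prior is conjugate to a Binomial/Bernoulli likelihood; the update adds successes to α and failures to β.
Posterior: Beta(α+k, β+n−k) = Beta(10.4+7, 11.8+13) = Beta(17.4, 24.8).
For a single future Bernoulli trial, P(success | data) = α/(α+β) = 0.4123.

0.4123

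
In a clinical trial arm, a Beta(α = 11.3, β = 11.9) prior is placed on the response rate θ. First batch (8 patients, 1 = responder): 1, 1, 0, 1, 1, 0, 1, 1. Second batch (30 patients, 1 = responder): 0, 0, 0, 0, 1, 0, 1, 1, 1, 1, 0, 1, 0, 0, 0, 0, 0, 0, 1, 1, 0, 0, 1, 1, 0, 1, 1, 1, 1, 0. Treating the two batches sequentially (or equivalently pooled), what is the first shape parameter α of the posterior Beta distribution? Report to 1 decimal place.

The Beta prior is conjugate to a Binomial/Bernoulli likelihood; the update adds successes to α and failures to β.
After batch 1: Beta(11.3+6, 11.9+2) = Beta(17.3, 13.9).
After batch 2: Beta(17.3+14, 13.9+16) = Beta(31.3, 29.9).
Posterior α = 31.3.

31.3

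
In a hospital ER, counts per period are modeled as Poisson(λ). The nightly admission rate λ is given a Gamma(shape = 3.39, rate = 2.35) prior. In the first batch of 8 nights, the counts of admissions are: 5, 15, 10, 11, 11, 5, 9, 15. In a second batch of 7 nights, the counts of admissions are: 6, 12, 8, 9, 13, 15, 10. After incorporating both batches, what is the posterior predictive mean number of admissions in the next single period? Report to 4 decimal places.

With a Gamma(shape α, rate β) prior, the Poisson likelihood is conjugate: the posterior is Gamma(α + ΣXᵢ, β + n).
Batch 1: sum of counts S = 81 over n = 8 nights.
After batch 1: Gamma(α+S, β+n) = Gamma(3.39+81, 2.35+8) = Gamma(84.39, 10.35).
Batch 2: sum of counts S = 73 over n = 7 nights.
After batch 2: Gamma(α+S, β+n) = Gamma(84.39+73, 10.35+7) = Gamma(157.39, 17.35).
The predictive distribution for one future period is NegBinom with mean α/β = 9.0715.

9.0715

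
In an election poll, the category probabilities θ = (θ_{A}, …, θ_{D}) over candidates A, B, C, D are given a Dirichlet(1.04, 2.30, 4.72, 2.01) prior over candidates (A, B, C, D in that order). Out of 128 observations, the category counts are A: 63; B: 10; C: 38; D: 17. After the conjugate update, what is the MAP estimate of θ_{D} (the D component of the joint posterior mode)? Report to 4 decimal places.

The Dirichlet prior is conjugate to the Multinomial likelihood: each posterior αⱼ = prior αⱼ + observed count nⱼ.
Posterior concentration: (64.04, 12.30, 42.72, 19.01), total = 138.07.
Joint mode component: (α_{D}−1)/(Σα−K) = 18.01/134.07 = 0.1343.

0.1343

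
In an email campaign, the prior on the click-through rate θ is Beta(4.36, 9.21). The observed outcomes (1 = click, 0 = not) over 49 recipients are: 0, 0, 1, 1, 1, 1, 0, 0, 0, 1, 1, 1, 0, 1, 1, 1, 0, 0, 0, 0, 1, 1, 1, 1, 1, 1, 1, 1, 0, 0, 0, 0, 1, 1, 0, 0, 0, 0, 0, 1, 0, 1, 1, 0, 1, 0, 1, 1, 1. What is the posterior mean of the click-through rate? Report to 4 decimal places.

0.5012

The Beta prior is conjugate to a Binomial/Bernoulli likelihood; the update adds successes to α and failures to β.
Posterior: Beta(α+k, β+n−k) = Beta(4.36+27, 9.21+22) = Beta(31.36, 31.21).
Posterior mean = α/(α+β) = 31.36/62.57 = 0.5012.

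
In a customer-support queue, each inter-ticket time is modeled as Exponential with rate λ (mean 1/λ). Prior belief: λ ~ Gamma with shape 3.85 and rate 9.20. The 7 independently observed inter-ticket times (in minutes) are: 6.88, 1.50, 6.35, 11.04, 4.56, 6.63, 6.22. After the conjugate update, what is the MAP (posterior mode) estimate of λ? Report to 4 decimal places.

0.1880

With a Gamma(shape α, rate β) prior on the exponential rate λ, the posterior after n observations with total T = Σxᵢ is Gamma(α+n, β+T).
Sum of observations T = 43.18 minutes; n = 7.
Posterior: Gamma(3.85+7, 9.20+43.18) = Gamma(10.85, 52.38).
Mode = (α−1)/β = 0.1880.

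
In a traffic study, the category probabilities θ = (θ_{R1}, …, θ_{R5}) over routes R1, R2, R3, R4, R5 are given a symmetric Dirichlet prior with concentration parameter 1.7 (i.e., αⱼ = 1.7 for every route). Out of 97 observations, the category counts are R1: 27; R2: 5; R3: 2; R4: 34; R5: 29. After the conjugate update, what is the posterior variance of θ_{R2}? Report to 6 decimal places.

The Dirichlet prior is conjugate to the Multinomial likelihood: each posterior αⱼ = prior αⱼ + observed count nⱼ.
Posterior concentration: (28.7, 6.7, 3.7, 35.7, 30.7), total = 105.5.
Var[θ_j] = α_j(Σα−α_j)/((Σα)²(Σα+1)) = 6.7·98.8/(105.5²·106.5) = 0.000558.

0.000558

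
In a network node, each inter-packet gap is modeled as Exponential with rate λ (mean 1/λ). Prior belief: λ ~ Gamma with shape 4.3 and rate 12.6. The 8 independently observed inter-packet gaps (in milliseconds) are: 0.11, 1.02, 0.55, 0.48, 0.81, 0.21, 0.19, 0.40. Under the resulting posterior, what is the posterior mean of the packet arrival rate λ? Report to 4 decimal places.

0.7514

With a Gamma(shape α, rate β) prior on the exponential rate λ, the posterior after n observations with total T = Σxᵢ is Gamma(α+n, β+T).
Sum of observations T = 3.77 milliseconds; n = 8.
Posterior: Gamma(4.3+8, 12.6+3.77) = Gamma(12.3, 16.37).
Posterior mean of λ = α/β = 12.3/16.37 = 0.7514.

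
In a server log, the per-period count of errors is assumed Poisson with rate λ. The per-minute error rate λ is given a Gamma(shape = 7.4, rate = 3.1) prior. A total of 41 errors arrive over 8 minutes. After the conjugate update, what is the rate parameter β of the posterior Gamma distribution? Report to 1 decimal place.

With a Gamma(shape α, rate β) prior, the Poisson likelihood is conjugate: the posterior is Gamma(α + ΣXᵢ, β + n).
Posterior: Gamma(α+S, β+n) = Gamma(7.4+41, 3.1+8) = Gamma(48.4, 11.1).
Posterior β = 11.1.

11.1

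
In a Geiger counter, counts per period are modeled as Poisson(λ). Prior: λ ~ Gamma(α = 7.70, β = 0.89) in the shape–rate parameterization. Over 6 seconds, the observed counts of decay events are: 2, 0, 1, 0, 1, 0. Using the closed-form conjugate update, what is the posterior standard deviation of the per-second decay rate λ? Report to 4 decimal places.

0.4964

With a Gamma(shape α, rate β) prior, the Poisson likelihood is conjugate: the posterior is Gamma(α + ΣXᵢ, β + n).
Sum of counts S = 4 over n = 6 seconds.
Posterior: Gamma(α+S, β+n) = Gamma(7.70+4, 0.89+6) = Gamma(11.70, 6.89).
SD = √α/β = √11.70/6.89 = 0.4964.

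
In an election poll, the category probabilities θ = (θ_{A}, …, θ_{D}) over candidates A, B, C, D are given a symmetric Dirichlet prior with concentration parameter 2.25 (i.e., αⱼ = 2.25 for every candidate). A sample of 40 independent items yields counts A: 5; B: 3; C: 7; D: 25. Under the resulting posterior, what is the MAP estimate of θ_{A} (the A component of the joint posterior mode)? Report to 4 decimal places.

The Dirichlet prior is conjugate to the Multinomial likelihood: each posterior αⱼ = prior αⱼ + observed count nⱼ.
Posterior concentration: (7.25, 5.25, 9.25, 27.25), total = 49.00.
Joint mode component: (α_{A}−1)/(Σα−K) = 6.25/45.00 = 0.1389.

0.1389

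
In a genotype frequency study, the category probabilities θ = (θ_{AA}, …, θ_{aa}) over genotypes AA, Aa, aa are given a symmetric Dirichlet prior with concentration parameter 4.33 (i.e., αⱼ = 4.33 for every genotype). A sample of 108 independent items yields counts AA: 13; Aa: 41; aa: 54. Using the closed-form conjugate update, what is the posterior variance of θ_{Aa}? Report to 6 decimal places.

0.001921

The Dirichlet prior is conjugate to the Multinomial likelihood: each posterior αⱼ = prior αⱼ + observed count nⱼ.
Posterior concentration: (17.33, 45.33, 58.33), total = 120.99.
Var[θ_j] = α_j(Σα−α_j)/((Σα)²(Σα+1)) = 45.33·75.66/(120.99²·121.99) = 0.001921.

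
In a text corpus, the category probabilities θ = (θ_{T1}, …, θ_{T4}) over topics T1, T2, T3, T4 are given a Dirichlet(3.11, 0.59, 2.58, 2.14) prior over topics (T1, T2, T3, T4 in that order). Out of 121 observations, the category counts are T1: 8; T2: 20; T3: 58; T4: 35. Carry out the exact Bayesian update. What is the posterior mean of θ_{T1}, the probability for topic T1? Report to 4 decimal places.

0.0858

The Dirichlet prior is conjugate to the Multinomial likelihood: each posterior αⱼ = prior αⱼ + observed count nⱼ.
Posterior concentration: (11.11, 20.59, 60.58, 37.14), total = 129.42.
E[θ_{T1}|data] = α_{T1}/Σα = 11.11/129.42 = 0.0858.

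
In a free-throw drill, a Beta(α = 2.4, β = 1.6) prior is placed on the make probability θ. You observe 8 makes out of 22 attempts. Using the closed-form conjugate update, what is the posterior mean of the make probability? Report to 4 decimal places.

The Beta prior is conjugate to a Binomial/Bernoulli likelihood; the update adds successes to α and failures to β.
Posterior: Beta(α+k, β+n−k) = Beta(2.4+8, 1.6+14) = Beta(10.4, 15.6).
Posterior mean = α/(α+β) = 10.4/26.0 = 0.4000.

0.4000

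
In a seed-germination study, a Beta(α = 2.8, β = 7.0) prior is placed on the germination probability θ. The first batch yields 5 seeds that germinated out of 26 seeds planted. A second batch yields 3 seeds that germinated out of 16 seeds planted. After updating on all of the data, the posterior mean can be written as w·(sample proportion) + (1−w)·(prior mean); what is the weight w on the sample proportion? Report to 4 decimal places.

The Beta prior is conjugate to a Binomial/Bernoulli likelihood; the update adds successes to α and failures to β.
Total number of seeds planted: n = 26 + 16 = 42.
Posterior mean = (α₀+k)/(α₀+β₀+n) = [n/(α₀+β₀+n)]·(k/n) + [(α₀+β₀)/(α₀+β₀+n)]·α₀/(α₀+β₀), so only n and the prior enter the weight.
The weight on the data is w = n/(α₀+β₀+n) = 42/(2.8+7.0+42) = 42/51.8 = 0.8108.

0.8108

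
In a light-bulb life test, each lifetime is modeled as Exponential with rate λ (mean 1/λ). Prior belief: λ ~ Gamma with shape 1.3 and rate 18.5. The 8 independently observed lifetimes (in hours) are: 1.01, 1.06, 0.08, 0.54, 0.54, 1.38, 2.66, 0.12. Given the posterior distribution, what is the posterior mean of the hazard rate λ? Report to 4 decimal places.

With a Gamma(shape α, rate β) prior on the exponential rate λ, the posterior after n observations with total T = Σxᵢ is Gamma(α+n, β+T).
Sum of observations T = 7.39 hours; n = 8.
Posterior: Gamma(1.3+8, 18.5+7.39) = Gamma(9.3, 25.89).
Posterior mean of λ = α/β = 9.3/25.89 = 0.3592.

0.3592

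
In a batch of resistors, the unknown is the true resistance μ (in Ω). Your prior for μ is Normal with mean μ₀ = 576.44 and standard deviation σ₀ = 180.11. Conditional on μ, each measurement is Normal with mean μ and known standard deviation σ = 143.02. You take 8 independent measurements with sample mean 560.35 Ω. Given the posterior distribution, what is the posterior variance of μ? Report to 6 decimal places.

2370.037370

For Normal data with known variance σ², a Normal(μ₀, σ₀²) prior on μ is conjugate. Posterior precision = 1/σ₀² + n/σ²; posterior mean is the precision-weighted average of μ₀ and x̄.
σ₀² = 180.11² = 32439.6121, σ² = 143.02² = 20454.7204; σ² + n·σ₀² = 20454.7204 + 8·32439.6121 = 279971.6172.
Posterior precision = 1/σ₀² + n/σ² = 1/32439.6121 + 8/20454.7204 = (σ² + n·σ₀²)/(σ₀²σ²) = 279971.6172/(32439.6121·20454.7204); posterior variance σₙ² = σ₀²σ²/(σ² + n·σ₀²) = 32439.6121·20454.7204/279971.6172 = 2370.037370.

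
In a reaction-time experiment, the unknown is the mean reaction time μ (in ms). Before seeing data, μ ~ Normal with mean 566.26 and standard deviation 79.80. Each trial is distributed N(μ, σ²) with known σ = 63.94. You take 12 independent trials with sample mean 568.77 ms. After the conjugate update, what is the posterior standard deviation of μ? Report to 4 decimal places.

For Normal data with known variance σ², a Normal(μ₀, σ₀²) prior on μ is conjugate. Posterior precision = 1/σ₀² + n/σ²; posterior mean is the precision-weighted average of μ₀ and x̄.
σ₀² = 79.80² = 6368.04, σ² = 63.94² = 4088.3236; σ² + n·σ₀² = 4088.3236 + 12·6368.04 = 80504.8036.
Posterior precision = 1/σ₀² + n/σ² = 1/6368.04 + 12/4088.3236 = (σ² + n·σ₀²)/(σ₀²σ²) = 80504.8036/(6368.04·4088.3236); posterior variance σₙ² = σ₀²σ²/(σ² + n·σ₀²) = 6368.04·4088.3236/80504.8036 = 323.391985.
Posterior SD = √σₙ² = √(6368.04·4088.3236/80504.8036) = 17.9831.

17.9831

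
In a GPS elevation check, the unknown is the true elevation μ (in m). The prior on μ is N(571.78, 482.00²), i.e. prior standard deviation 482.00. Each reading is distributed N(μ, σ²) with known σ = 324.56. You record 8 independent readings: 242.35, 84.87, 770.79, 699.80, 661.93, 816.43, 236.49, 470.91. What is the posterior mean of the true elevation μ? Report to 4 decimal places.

For Normal data with known variance σ², a Normal(μ₀, σ₀²) prior on μ is conjugate. Posterior precision = 1/σ₀² + n/σ²; posterior mean is the precision-weighted average of μ₀ and x̄.
Σxᵢ = 242.35 + 84.87 + 770.79 + 699.80 + 661.93 + 816.43 + 236.49 + 470.91 = 3983.57, so n·x̄ = 3983.57.
σ₀² = 482.00² = 232324, σ² = 324.56² = 105339.1936; σ² + n·σ₀² = 105339.1936 + 8·232324 = 1963931.1936.
Posterior mean = (μ₀/σ₀² + n·x̄/σ²)/(1/σ₀² + n/σ²) = (σ²·μ₀ + σ₀²·n·x̄)/(σ² + n·σ₀²) = (105339.1936·571.78 + 232324·3983.57)/1963931.1936 = 985709760.796608/1963931.1936 = 501.9065.

501.9065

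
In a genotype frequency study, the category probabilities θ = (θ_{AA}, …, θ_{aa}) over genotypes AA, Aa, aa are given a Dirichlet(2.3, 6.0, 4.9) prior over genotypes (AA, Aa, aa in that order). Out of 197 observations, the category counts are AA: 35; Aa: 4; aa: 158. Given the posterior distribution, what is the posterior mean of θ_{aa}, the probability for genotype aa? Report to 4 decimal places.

0.7750

The Dirichlet prior is conjugate to the Multinomial likelihood: each posterior αⱼ = prior αⱼ + observed count nⱼ.
Posterior concentration: (37.3, 10.0, 162.9), total = 210.2.
E[θ_{aa}|data] = α_{aa}/Σα = 162.9/210.2 = 0.7750.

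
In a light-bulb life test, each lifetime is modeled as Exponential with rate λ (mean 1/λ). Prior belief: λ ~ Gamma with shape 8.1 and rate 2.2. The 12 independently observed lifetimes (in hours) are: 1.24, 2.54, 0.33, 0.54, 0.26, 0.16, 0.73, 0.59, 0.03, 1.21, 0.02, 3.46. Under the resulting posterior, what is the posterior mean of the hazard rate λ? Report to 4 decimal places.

1.5101

With a Gamma(shape α, rate β) prior on the exponential rate λ, the posterior after n observations with total T = Σxᵢ is Gamma(α+n, β+T).
Sum of observations T = 11.11 hours; n = 12.
Posterior: Gamma(8.1+12, 2.2+11.11) = Gamma(20.1, 13.31).
Posterior mean of λ = α/β = 20.1/13.31 = 1.5101.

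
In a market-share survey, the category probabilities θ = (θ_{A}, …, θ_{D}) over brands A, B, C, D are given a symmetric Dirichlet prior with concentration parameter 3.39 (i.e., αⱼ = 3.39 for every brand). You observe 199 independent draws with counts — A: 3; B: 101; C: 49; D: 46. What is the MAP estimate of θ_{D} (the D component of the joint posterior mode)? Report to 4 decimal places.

The Dirichlet prior is conjugate to the Multinomial likelihood: each posterior αⱼ = prior αⱼ + observed count nⱼ.
Posterior concentration: (6.39, 104.39, 52.39, 49.39), total = 212.56.
Joint mode component: (α_{D}−1)/(Σα−K) = 48.39/208.56 = 0.2320.

0.2320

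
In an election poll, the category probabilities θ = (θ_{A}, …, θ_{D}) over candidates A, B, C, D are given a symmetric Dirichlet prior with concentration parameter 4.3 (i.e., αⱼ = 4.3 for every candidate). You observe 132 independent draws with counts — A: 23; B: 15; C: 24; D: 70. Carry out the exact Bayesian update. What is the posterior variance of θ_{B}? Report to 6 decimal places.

0.000750

The Dirichlet prior is conjugate to the Multinomial likelihood: each posterior αⱼ = prior αⱼ + observed count nⱼ.
Posterior concentration: (27.3, 19.3, 28.3, 74.3), total = 149.2.
Var[θ_j] = α_j(Σα−α_j)/((Σα)²(Σα+1)) = 19.3·129.9/(149.2²·150.2) = 0.000750.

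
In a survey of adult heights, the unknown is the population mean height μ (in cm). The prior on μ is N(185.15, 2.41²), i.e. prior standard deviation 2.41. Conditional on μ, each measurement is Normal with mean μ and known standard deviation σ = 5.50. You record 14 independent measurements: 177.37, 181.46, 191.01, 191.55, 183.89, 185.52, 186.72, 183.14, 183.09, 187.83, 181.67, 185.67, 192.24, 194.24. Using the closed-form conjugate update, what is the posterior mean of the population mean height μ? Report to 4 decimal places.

For Normal data with known variance σ², a Normal(μ₀, σ₀²) prior on μ is conjugate. Posterior precision = 1/σ₀² + n/σ²; posterior mean is the precision-weighted average of μ₀ and x̄.
Σxᵢ = 177.37 + 181.46 + 191.01 + 191.55 + 183.89 + 185.52 + 186.72 + 183.14 + 183.09 + 187.83 + 181.67 + 185.67 + 192.24 + 194.24 = 2605.4, so n·x̄ = 2605.4.
σ₀² = 2.41² = 5.8081, σ² = 5.50² = 30.25; σ² + n·σ₀² = 30.25 + 14·5.8081 = 111.5634.
Posterior mean = (μ₀/σ₀² + n·x̄/σ²)/(1/σ₀² + n/σ²) = (σ²·μ₀ + σ₀²·n·x̄)/(σ² + n·σ₀²) = (30.25·185.15 + 5.8081·2605.4)/111.5634 = 20733.21124/111.5634 = 185.8424.

185.8424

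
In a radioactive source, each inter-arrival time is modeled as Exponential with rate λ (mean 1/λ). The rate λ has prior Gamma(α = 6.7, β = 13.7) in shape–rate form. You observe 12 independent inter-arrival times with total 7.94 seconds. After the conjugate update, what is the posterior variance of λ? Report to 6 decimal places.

With a Gamma(shape α, rate β) prior on the exponential rate λ, the posterior after n observations with total T = Σxᵢ is Gamma(α+n, β+T).
Posterior: Gamma(6.7+12, 13.7+7.94) = Gamma(18.7, 21.64).
Var = α/β² = 0.039933.

0.039933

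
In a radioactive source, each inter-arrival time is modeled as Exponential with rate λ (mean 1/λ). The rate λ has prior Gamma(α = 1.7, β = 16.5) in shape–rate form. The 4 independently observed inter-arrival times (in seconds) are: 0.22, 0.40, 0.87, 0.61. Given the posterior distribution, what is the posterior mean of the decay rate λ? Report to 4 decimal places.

0.3065

With a Gamma(shape α, rate β) prior on the exponential rate λ, the posterior after n observations with total T = Σxᵢ is Gamma(α+n, β+T).
Sum of observations T = 2.10 seconds; n = 4.
Posterior: Gamma(1.7+4, 16.5+2.10) = Gamma(5.7, 18.60).
Posterior mean of λ = α/β = 5.7/18.60 = 0.3065.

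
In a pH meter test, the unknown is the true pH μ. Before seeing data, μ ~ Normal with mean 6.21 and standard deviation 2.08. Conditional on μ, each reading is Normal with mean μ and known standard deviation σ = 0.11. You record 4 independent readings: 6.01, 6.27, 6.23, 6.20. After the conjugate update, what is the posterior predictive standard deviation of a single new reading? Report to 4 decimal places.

0.1230

For Normal data with known variance σ², a Normal(μ₀, σ₀²) prior on μ is conjugate. Posterior precision = 1/σ₀² + n/σ²; posterior mean is the precision-weighted average of μ₀ and x̄.
σ₀² = 2.08² = 4.3264, σ² = 0.11² = 0.0121; σ² + n·σ₀² = 0.0121 + 4·4.3264 = 17.3177.
Posterior precision = 1/σ₀² + n/σ² = 1/4.3264 + 4/0.0121 = (σ² + n·σ₀²)/(σ₀²σ²) = 17.3177/(4.3264·0.0121); posterior variance σₙ² = σ₀²σ²/(σ² + n·σ₀²) = 4.3264·0.0121/17.3177 = 0.003023.
Predictive variance for one new observation = σₙ² + σ² = 4.3264·0.0121/17.3177 + 0.0121 = σ²·(σ₀² + 17.3177)/17.3177 = 0.0121·21.6441/17.3177 = 0.015123; SD = √(0.0121·21.6441/17.3177) = 0.1230.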